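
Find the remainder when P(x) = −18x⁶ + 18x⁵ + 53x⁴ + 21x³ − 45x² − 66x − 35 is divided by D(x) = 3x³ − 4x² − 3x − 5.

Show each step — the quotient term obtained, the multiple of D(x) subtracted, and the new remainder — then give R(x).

R(x) = 0

Step 1: lead(−18x⁶ + 18x⁵ + 53x⁴ + 21x³ − 45x² − 66x − 35) ÷ lead(D) = −18x⁶ ÷ 3x³ = −6x³. Subtract (−6x³)·D = −18x⁶ + 24x⁵ + 18x⁴ + 30x³. Remainder: −6x⁵ + 35x⁴ − 9x³ − 45x² − 66x − 35.
Step 2: lead(−6x⁵ + 35x⁴ − 9x³ − 45x² − 66x − 35) ÷ lead(D) = −6x⁵ ÷ 3x³ = −2x². Subtract (−2x²)·D = −6x⁵ + 8x⁴ + 6x³ + 10x². Remainder: 27x⁴ − 15x³ − 55x² − 66x − 35.
Step 3: lead(27x⁴ − 15x³ − 55x² − 66x − 35) ÷ lead(D) = 27x⁴ ÷ 3x³ = 9x. Subtract (9x)·D = 27x⁴ − 36x³ − 27x² − 45x. Remainder: 21x³ − 28x² − 21x − 35.
Step 4: lead(21x³ − 28x² − 21x − 35) ÷ lead(D) = 21x³ ÷ 3x³ = 7. Subtract (7)·D = 21x³ − 28x² − 21x − 35. Remainder: 0.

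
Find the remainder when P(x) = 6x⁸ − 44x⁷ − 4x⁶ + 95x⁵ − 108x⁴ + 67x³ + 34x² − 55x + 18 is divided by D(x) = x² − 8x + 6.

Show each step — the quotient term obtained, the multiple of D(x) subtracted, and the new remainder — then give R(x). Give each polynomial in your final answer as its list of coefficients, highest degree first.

Step 1: lead(6x⁸ − 44x⁷ − 4x⁶ + 95x⁵ − 108x⁴ + 67x³ + 34x² − 55x + 18) ÷ lead(D) = 6x⁸ ÷ x² = 6x⁶. Subtract (6x⁶)·D = 6x⁸ − 48x⁷ + 36x⁶. Remainder: 4x⁷ − 40x⁶ + 95x⁵ − 108x⁴ + 67x³ + 34x² − 55x + 18.
Step 2: lead(4x⁷ − 40x⁶ + 95x⁵ − 108x⁴ + 67x³ + 34x² − 55x + 18) ÷ lead(D) = 4x⁷ ÷ x² = 4x⁵. Subtract (4x⁵)·D = 4x⁷ − 32x⁶ + 24x⁵. Remainder: −8x⁶ + 71x⁵ − 108x⁴ + 67x³ + 34x² − 55x + 18.
Step 3: lead(−8x⁶ + 71x⁵ − 108x⁴ + 67x³ + 34x² − 55x + 18) ÷ lead(D) = −8x⁶ ÷ x² = −8x⁴. Subtract (−8x⁴)·D = −8x⁶ + 64x⁵ − 48x⁴. Remainder: 7x⁵ − 60x⁴ + 67x³ + 34x² − 55x + 18.
Step 4: lead(7x⁵ − 60x⁴ + 67x³ + 34x² − 55x + 18) ÷ lead(D) = 7x⁵ ÷ x² = 7x³. Subtract (7x³)·D = 7x⁵ − 56x⁴ + 42x³. Remainder: −4x⁴ + 25x³ + 34x² − 55x + 18.
Step 5: lead(−4x⁴ + 25x³ + 34x² − 55x + 18) ÷ lead(D) = −4x⁴ ÷ x² = −4x². Subtract (−4x²)·D = −4x⁴ + 32x³ − 24x². Remainder: −7x³ + 58x² − 55x + 18.
Step 6: lead(−7x³ + 58x² − 55x + 18) ÷ lead(D) = −7x³ ÷ x² = −7x. Subtract (−7x)·D = −7x³ + 56x² − 42x. Remainder: 2x² − 13x + 18.
Step 7: lead(2x² − 13x + 18) ÷ lead(D) = 2x² ÷ x² = 2. Subtract (2)·D = 2x² − 16x + 12. Remainder: 3x + 6.

R = [3, 6]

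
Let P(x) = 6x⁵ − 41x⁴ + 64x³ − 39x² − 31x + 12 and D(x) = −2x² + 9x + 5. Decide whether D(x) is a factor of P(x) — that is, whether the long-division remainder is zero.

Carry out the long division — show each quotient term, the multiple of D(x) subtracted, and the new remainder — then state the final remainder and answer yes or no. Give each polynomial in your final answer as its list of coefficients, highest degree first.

R = [7], so D(x) is not a factor of P(x). no

Step 1: lead(6x⁵ − 41x⁴ + 64x³ − 39x² − 31x + 12) ÷ lead(D) = 6x⁵ ÷ −2x² = −3x³. Subtract (−3x³)·D = 6x⁵ − 27x⁴ − 15x³. Remainder: −14x⁴ + 79x³ − 39x² − 31x + 12.
Step 2: lead(−14x⁴ + 79x³ − 39x² − 31x + 12) ÷ lead(D) = −14x⁴ ÷ −2x² = 7x². Subtract (7x²)·D = −14x⁴ + 63x³ + 35x². Remainder: 16x³ − 74x² − 31x + 12.
Step 3: lead(16x³ − 74x² − 31x + 12) ÷ lead(D) = 16x³ ÷ −2x² = −8x. Subtract (−8x)·D = 16x³ − 72x² − 40x. Remainder: −2x² + 9x + 12.
Step 4: lead(−2x² + 9x + 12) ÷ lead(D) = −2x² ÷ −2x² = 1. Subtract (1)·D = −2x² + 9x + 5. Remainder: 7.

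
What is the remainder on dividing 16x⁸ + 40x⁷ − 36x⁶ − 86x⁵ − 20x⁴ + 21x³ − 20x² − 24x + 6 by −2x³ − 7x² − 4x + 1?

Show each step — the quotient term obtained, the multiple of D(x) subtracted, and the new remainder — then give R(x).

R(x) = 5x

Step 1: lead(16x⁸ + 40x⁷ − 36x⁶ − 86x⁵ − 20x⁴ + 21x³ − 20x² − 24x + 6) ÷ lead(D) = 16x⁸ ÷ −2x³ = −8x⁵. Subtract (−8x⁵)·D = 16x⁸ + 56x⁷ + 32x⁶ − 8x⁵. Remainder: −16x⁷ − 68x⁶ − 78x⁵ − 20x⁴ + 21x³ − 20x² − 24x + 6.
Step 2: lead(−16x⁷ − 68x⁶ − 78x⁵ − 20x⁴ + 21x³ − 20x² − 24x + 6) ÷ lead(D) = −16x⁷ ÷ −2x³ = 8x⁴. Subtract (8x⁴)·D = −16x⁷ − 56x⁶ − 32x⁵ + 8x⁴. Remainder: −12x⁶ − 46x⁵ − 28x⁴ + 21x³ − 20x² − 24x + 6.
Step 3: lead(−12x⁶ − 46x⁵ − 28x⁴ + 21x³ − 20x² − 24x + 6) ÷ lead(D) = −12x⁶ ÷ −2x³ = 6x³. Subtract (6x³)·D = −12x⁶ − 42x⁵ − 24x⁴ + 6x³. Remainder: −4x⁵ − 4x⁴ + 15x³ − 20x² − 24x + 6.
Step 4: lead(−4x⁵ − 4x⁴ + 15x³ − 20x² − 24x + 6) ÷ lead(D) = −4x⁵ ÷ −2x³ = 2x². Subtract (2x²)·D = −4x⁵ − 14x⁴ − 8x³ + 2x². Remainder: 10x⁴ + 23x³ − 22x² − 24x + 6.
Step 5: lead(10x⁴ + 23x³ − 22x² − 24x + 6) ÷ lead(D) = 10x⁴ ÷ −2x³ = −5x. Subtract (−5x)·D = 10x⁴ + 35x³ + 20x² − 5x. Remainder: −12x³ − 42x² − 19x + 6.
Step 6: lead(−12x³ − 42x² − 19x + 6) ÷ lead(D) = −12x³ ÷ −2x³ = 6. Subtract (6)·D = −12x³ − 42x² − 24x + 6. Remainder: 5x.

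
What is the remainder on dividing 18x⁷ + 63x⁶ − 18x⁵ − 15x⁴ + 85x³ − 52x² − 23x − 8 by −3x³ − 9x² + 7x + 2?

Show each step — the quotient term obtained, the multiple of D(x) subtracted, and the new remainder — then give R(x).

Step 1: lead(18x⁷ + 63x⁶ − 18x⁵ − 15x⁴ + 85x³ − 52x² − 23x − 8) ÷ lead(D) = 18x⁷ ÷ −3x³ = −6x⁴. Subtract (−6x⁴)·D = 18x⁷ + 54x⁶ − 42x⁵ − 12x⁴. Remainder: 9x⁶ + 24x⁵ − 3x⁴ + 85x³ − 52x² − 23x − 8.
Step 2: lead(9x⁶ + 24x⁵ − 3x⁴ + 85x³ − 52x² − 23x − 8) ÷ lead(D) = 9x⁶ ÷ −3x³ = −3x³. Subtract (−3x³)·D = 9x⁶ + 27x⁵ − 21x⁴ − 6x³. Remainder: −3x⁵ + 18x⁴ + 91x³ − 52x² − 23x − 8.
Step 3: lead(−3x⁵ + 18x⁴ + 91x³ − 52x² − 23x − 8) ÷ lead(D) = −3x⁵ ÷ −3x³ = x². Subtract (x²)·D = −3x⁵ − 9x⁴ + 7x³ + 2x². Remainder: 27x⁴ + 84x³ − 54x² − 23x − 8.
Step 4: lead(27x⁴ + 84x³ − 54x² − 23x − 8) ÷ lead(D) = 27x⁴ ÷ −3x³ = −9x. Subtract (−9x)·D = 27x⁴ + 81x³ − 63x² − 18x. Remainder: 3x³ + 9x² − 5x − 8.
Step 5: lead(3x³ + 9x² − 5x − 8) ÷ lead(D) = 3x³ ÷ −3x³ = −1. Subtract (−1)·D = 3x³ + 9x² − 7x − 2. Remainder: 2x − 6.

R(x) = 2x − 6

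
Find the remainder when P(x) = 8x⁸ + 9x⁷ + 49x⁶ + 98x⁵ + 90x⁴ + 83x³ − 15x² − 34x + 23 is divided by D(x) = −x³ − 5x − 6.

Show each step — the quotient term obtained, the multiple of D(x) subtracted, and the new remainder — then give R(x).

Step 1: lead(8x⁸ + 9x⁷ + 49x⁶ + 98x⁵ + 90x⁴ + 83x³ − 15x² − 34x + 23) ÷ lead(D) = 8x⁸ ÷ −x³ = −8x⁵. Subtract (−8x⁵)·D = 8x⁸ + 40x⁶ + 48x⁵. Remainder: 9x⁷ + 9x⁶ + 50x⁵ + 90x⁴ + 83x³ − 15x² − 34x + 23.
Step 2: lead(9x⁷ + 9x⁶ + 50x⁵ + 90x⁴ + 83x³ − 15x² − 34x + 23) ÷ lead(D) = 9x⁷ ÷ −x³ = −9x⁴. Subtract (−9x⁴)·D = 9x⁷ + 45x⁵ + 54x⁴. Remainder: 9x⁶ + 5x⁵ + 36x⁴ + 83x³ − 15x² − 34x + 23.
Step 3: lead(9x⁶ + 5x⁵ + 36x⁴ + 83x³ − 15x² − 34x + 23) ÷ lead(D) = 9x⁶ ÷ −x³ = −9x³. Subtract (−9x³)·D = 9x⁶ + 45x⁴ + 54x³. Remainder: 5x⁵ − 9x⁴ + 29x³ − 15x² − 34x + 23.
Step 4: lead(5x⁵ − 9x⁴ + 29x³ − 15x² − 34x + 23) ÷ lead(D) = 5x⁵ ÷ −x³ = −5x². Subtract (−5x²)·D = 5x⁵ + 25x³ + 30x². Remainder: −9x⁴ + 4x³ − 45x² − 34x + 23.
Step 5: lead(−9x⁴ + 4x³ − 45x² − 34x + 23) ÷ lead(D) = −9x⁴ ÷ −x³ = 9x. Subtract (9x)·D = −9x⁴ − 45x² − 54x. Remainder: 4x³ + 20x + 23.
Step 6: lead(4x³ + 20x + 23) ÷ lead(D) = 4x³ ÷ −x³ = −4. Subtract (−4)·D = 4x³ + 20x + 24. Remainder: −1.

R(x) = −1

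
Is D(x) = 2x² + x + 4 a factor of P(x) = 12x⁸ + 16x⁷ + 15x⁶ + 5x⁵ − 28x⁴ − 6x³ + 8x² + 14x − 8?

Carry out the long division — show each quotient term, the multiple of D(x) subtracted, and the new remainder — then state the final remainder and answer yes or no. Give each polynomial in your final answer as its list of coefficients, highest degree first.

R = [0], so D(x) is a factor of P(x). yes

Step 1: lead(12x⁸ + 16x⁷ + 15x⁶ + 5x⁵ − 28x⁴ − 6x³ + 8x² + 14x − 8) ÷ lead(D) = 12x⁸ ÷ 2x² = 6x⁶. Subtract (6x⁶)·D = 12x⁸ + 6x⁷ + 24x⁶. Remainder: 10x⁷ − 9x⁶ + 5x⁵ − 28x⁴ − 6x³ + 8x² + 14x − 8.
Step 2: lead(10x⁷ − 9x⁶ + 5x⁵ − 28x⁴ − 6x³ + 8x² + 14x − 8) ÷ lead(D) = 10x⁷ ÷ 2x² = 5x⁵. Subtract (5x⁵)·D = 10x⁷ + 5x⁶ + 20x⁵. Remainder: −14x⁶ − 15x⁵ − 28x⁴ − 6x³ + 8x² + 14x − 8.
Step 3: lead(−14x⁶ − 15x⁵ − 28x⁴ − 6x³ + 8x² + 14x − 8) ÷ lead(D) = −14x⁶ ÷ 2x² = −7x⁴. Subtract (−7x⁴)·D = −14x⁶ − 7x⁵ − 28x⁴. Remainder: −8x⁵ − 6x³ + 8x² + 14x − 8.
Step 4: lead(−8x⁵ − 6x³ + 8x² + 14x − 8) ÷ lead(D) = −8x⁵ ÷ 2x² = −4x³. Subtract (−4x³)·D = −8x⁵ − 4x⁴ − 16x³. Remainder: 4x⁴ + 10x³ + 8x² + 14x − 8.
Step 5: lead(4x⁴ + 10x³ + 8x² + 14x − 8) ÷ lead(D) = 4x⁴ ÷ 2x² = 2x². Subtract (2x²)·D = 4x⁴ + 2x³ + 8x². Remainder: 8x³ + 14x − 8.
Step 6: lead(8x³ + 14x − 8) ÷ lead(D) = 8x³ ÷ 2x² = 4x. Subtract (4x)·D = 8x³ + 4x² + 16x. Remainder: −4x² − 2x − 8.
Step 7: lead(−4x² − 2x − 8) ÷ lead(D) = −4x² ÷ 2x² = −2. Subtract (−2)·D = −4x² − 2x − 8. Remainder: 0.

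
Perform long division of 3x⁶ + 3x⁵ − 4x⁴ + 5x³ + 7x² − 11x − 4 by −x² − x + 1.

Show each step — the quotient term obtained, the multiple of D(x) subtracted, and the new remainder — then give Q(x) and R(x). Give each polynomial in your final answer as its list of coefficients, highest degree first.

Step 1: lead(3x⁶ + 3x⁵ − 4x⁴ + 5x³ + 7x² − 11x − 4) ÷ lead(D) = 3x⁶ ÷ −x² = −3x⁴. Subtract (−3x⁴)·D = 3x⁶ + 3x⁵ − 3x⁴. Remainder: −x⁴ + 5x³ + 7x² − 11x − 4.
Step 2: lead(−x⁴ + 5x³ + 7x² − 11x − 4) ÷ lead(D) = −x⁴ ÷ −x² = x². Subtract (x²)·D = −x⁴ − x³ + x². Remainder: 6x³ + 6x² − 11x − 4.
Step 3: lead(6x³ + 6x² − 11x − 4) ÷ lead(D) = 6x³ ÷ −x² = −6x. Subtract (−6x)·D = 6x³ + 6x² − 6x. Remainder: −5x − 4.

Q = [-3, 0, 1, -6, 0]; R = [-5, -4]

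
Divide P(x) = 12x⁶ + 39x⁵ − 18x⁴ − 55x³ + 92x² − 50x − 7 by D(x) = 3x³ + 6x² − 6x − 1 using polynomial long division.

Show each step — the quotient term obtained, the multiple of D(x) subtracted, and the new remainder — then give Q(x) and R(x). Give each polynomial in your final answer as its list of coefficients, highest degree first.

Step 1: lead(12x⁶ + 39x⁵ − 18x⁴ − 55x³ + 92x² − 50x − 7) ÷ lead(D) = 12x⁶ ÷ 3x³ = 4x³. Subtract (4x³)·D = 12x⁶ + 24x⁵ − 24x⁴ − 4x³. Remainder: 15x⁵ + 6x⁴ − 51x³ + 92x² − 50x − 7.
Step 2: lead(15x⁵ + 6x⁴ − 51x³ + 92x² − 50x − 7) ÷ lead(D) = 15x⁵ ÷ 3x³ = 5x². Subtract (5x²)·D = 15x⁵ + 30x⁴ − 30x³ − 5x². Remainder: −24x⁴ − 21x³ + 97x² − 50x − 7.
Step 3: lead(−24x⁴ − 21x³ + 97x² − 50x − 7) ÷ lead(D) = −24x⁴ ÷ 3x³ = −8x. Subtract (−8x)·D = −24x⁴ − 48x³ + 48x² + 8x. Remainder: 27x³ + 49x² − 58x − 7.
Step 4: lead(27x³ + 49x² − 58x − 7) ÷ lead(D) = 27x³ ÷ 3x³ = 9. Subtract (9)·D = 27x³ + 54x² − 54x − 9. Remainder: −5x² − 4x + 2.

Q = [4, 5, -8, 9]; R = [-5, -4, 2]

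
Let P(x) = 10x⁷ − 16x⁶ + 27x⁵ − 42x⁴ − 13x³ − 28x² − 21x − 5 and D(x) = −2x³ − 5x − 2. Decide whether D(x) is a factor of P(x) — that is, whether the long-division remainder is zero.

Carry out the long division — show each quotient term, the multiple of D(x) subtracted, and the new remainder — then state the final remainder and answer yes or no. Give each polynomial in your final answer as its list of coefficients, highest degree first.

Step 1: lead(10x⁷ − 16x⁶ + 27x⁵ − 42x⁴ − 13x³ − 28x² − 21x − 5) ÷ lead(D) = 10x⁷ ÷ −2x³ = −5x⁴. Subtract (−5x⁴)·D = 10x⁷ + 25x⁵ + 10x⁴. Remainder: −16x⁶ + 2x⁵ − 52x⁴ − 13x³ − 28x² − 21x − 5.
Step 2: lead(−16x⁶ + 2x⁵ − 52x⁴ − 13x³ − 28x² − 21x − 5) ÷ lead(D) = −16x⁶ ÷ −2x³ = 8x³. Subtract (8x³)·D = −16x⁶ − 40x⁴ − 16x³. Remainder: 2x⁵ − 12x⁴ + 3x³ − 28x² − 21x − 5.
Step 3: lead(2x⁵ − 12x⁴ + 3x³ − 28x² − 21x − 5) ÷ lead(D) = 2x⁵ ÷ −2x³ = −x². Subtract (−x²)·D = 2x⁵ + 5x³ + 2x². Remainder: −12x⁴ − 2x³ − 30x² − 21x − 5.
Step 4: lead(−12x⁴ − 2x³ − 30x² − 21x − 5) ÷ lead(D) = −12x⁴ ÷ −2x³ = 6x. Subtract (6x)·D = −12x⁴ − 30x² − 12x. Remainder: −2x³ − 9x − 5.
Step 5: lead(−2x³ − 9x − 5) ÷ lead(D) = −2x³ ÷ −2x³ = 1. Subtract (1)·D = −2x³ − 5x − 2. Remainder: −4x − 3.

R = [-4, -3], so D(x) is not a factor of P(x). no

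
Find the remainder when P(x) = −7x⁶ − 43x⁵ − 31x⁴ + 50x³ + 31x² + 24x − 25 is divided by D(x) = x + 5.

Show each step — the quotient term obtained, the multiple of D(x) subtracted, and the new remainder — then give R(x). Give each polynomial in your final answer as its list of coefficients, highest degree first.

Step 1: lead(−7x⁶ − 43x⁵ − 31x⁴ + 50x³ + 31x² + 24x − 25) ÷ lead(D) = −7x⁶ ÷ x = −7x⁵. Subtract (−7x⁵)·D = −7x⁶ − 35x⁵. Remainder: −8x⁵ − 31x⁴ + 50x³ + 31x² + 24x − 25.
Step 2: lead(−8x⁵ − 31x⁴ + 50x³ + 31x² + 24x − 25) ÷ lead(D) = −8x⁵ ÷ x = −8x⁴. Subtract (−8x⁴)·D = −8x⁵ − 40x⁴. Remainder: 9x⁴ + 50x³ + 31x² + 24x − 25.
Step 3: lead(9x⁴ + 50x³ + 31x² + 24x − 25) ÷ lead(D) = 9x⁴ ÷ x = 9x³. Subtract (9x³)·D = 9x⁴ + 45x³. Remainder: 5x³ + 31x² + 24x − 25.
Step 4: lead(5x³ + 31x² + 24x − 25) ÷ lead(D) = 5x³ ÷ x = 5x². Subtract (5x²)·D = 5x³ + 25x². Remainder: 6x² + 24x − 25.
Step 5: lead(6x² + 24x − 25) ÷ lead(D) = 6x² ÷ x = 6x. Subtract (6x)·D = 6x² + 30x. Remainder: −6x − 25.
Step 6: lead(−6x − 25) ÷ lead(D) = −6x ÷ x = −6. Subtract (−6)·D = −6x − 30. Remainder: 5.

R = [5]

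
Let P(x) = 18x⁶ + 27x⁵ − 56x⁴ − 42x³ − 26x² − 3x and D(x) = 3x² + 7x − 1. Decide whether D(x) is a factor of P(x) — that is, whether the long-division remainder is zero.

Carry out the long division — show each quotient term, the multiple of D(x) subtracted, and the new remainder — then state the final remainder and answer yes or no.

Step 1: lead(18x⁶ + 27x⁵ − 56x⁴ − 42x³ − 26x² − 3x) ÷ lead(D) = 18x⁶ ÷ 3x² = 6x⁴. Subtract (6x⁴)·D = 18x⁶ + 42x⁵ − 6x⁴. Remainder: −15x⁵ − 50x⁴ − 42x³ − 26x² − 3x.
Step 2: lead(−15x⁵ − 50x⁴ − 42x³ − 26x² − 3x) ÷ lead(D) = −15x⁵ ÷ 3x² = −5x³. Subtract (−5x³)·D = −15x⁵ − 35x⁴ + 5x³. Remainder: −15x⁴ − 47x³ − 26x² − 3x.
Step 3: lead(−15x⁴ − 47x³ − 26x² − 3x) ÷ lead(D) = −15x⁴ ÷ 3x² = −5x². Subtract (−5x²)·D = −15x⁴ − 35x³ + 5x². Remainder: −12x³ − 31x² − 3x.
Step 4: lead(−12x³ − 31x² − 3x) ÷ lead(D) = −12x³ ÷ 3x² = −4x. Subtract (−4x)·D = −12x³ − 28x² + 4x. Remainder: −3x² − 7x.
Step 5: lead(−3x² − 7x) ÷ lead(D) = −3x² ÷ 3x² = −1. Subtract (−1)·D = −3x² − 7x + 1. Remainder: −1.

R(x) = −1, so D(x) is not a factor of P(x). no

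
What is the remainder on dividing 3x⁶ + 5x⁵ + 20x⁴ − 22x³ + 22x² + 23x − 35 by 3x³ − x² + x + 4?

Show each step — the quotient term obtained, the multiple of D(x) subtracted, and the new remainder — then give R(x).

Step 1: lead(3x⁶ + 5x⁵ + 20x⁴ − 22x³ + 22x² + 23x − 35) ÷ lead(D) = 3x⁶ ÷ 3x³ = x³. Subtract (x³)·D = 3x⁶ − x⁵ + x⁴ + 4x³. Remainder: 6x⁵ + 19x⁴ − 26x³ + 22x² + 23x − 35.
Step 2: lead(6x⁵ + 19x⁴ − 26x³ + 22x² + 23x − 35) ÷ lead(D) = 6x⁵ ÷ 3x³ = 2x². Subtract (2x²)·D = 6x⁵ − 2x⁴ + 2x³ + 8x². Remainder: 21x⁴ − 28x³ + 14x² + 23x − 35.
Step 3: lead(21x⁴ − 28x³ + 14x² + 23x − 35) ÷ lead(D) = 21x⁴ ÷ 3x³ = 7x. Subtract (7x)·D = 21x⁴ − 7x³ + 7x² + 28x. Remainder: −21x³ + 7x² − 5x − 35.
Step 4: lead(−21x³ + 7x² − 5x − 35) ÷ lead(D) = −21x³ ÷ 3x³ = −7. Subtract (−7)·D = −21x³ + 7x² − 7x − 28. Remainder: 2x − 7.

R(x) = 2x − 7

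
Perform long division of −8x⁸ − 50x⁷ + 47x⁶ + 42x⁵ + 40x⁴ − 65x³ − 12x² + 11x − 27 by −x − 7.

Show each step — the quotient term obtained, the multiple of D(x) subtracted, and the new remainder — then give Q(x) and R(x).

Q(x) = 8x⁷ − 6x⁶ − 5x⁵ − 7x⁴ + 9x³ + 2x² − 2x + 3; R(x) = −6

Step 1: lead(−8x⁸ − 50x⁷ + 47x⁶ + 42x⁵ + 40x⁴ − 65x³ − 12x² + 11x − 27) ÷ lead(D) = −8x⁸ ÷ −x = 8x⁷. Subtract (8x⁷)·D = −8x⁸ − 56x⁷. Remainder: 6x⁷ + 47x⁶ + 42x⁵ + 40x⁴ − 65x³ − 12x² + 11x − 27.
Step 2: lead(6x⁷ + 47x⁶ + 42x⁵ + 40x⁴ − 65x³ − 12x² + 11x − 27) ÷ lead(D) = 6x⁷ ÷ −x = −6x⁶. Subtract (−6x⁶)·D = 6x⁷ + 42x⁶. Remainder: 5x⁶ + 42x⁵ + 40x⁴ − 65x³ − 12x² + 11x − 27.
Step 3: lead(5x⁶ + 42x⁵ + 40x⁴ − 65x³ − 12x² + 11x − 27) ÷ lead(D) = 5x⁶ ÷ −x = −5x⁵. Subtract (−5x⁵)·D = 5x⁶ + 35x⁵. Remainder: 7x⁵ + 40x⁴ − 65x³ − 12x² + 11x − 27.
Step 4: lead(7x⁵ + 40x⁴ − 65x³ − 12x² + 11x − 27) ÷ lead(D) = 7x⁵ ÷ −x = −7x⁴. Subtract (−7x⁴)·D = 7x⁵ + 49x⁴. Remainder: −9x⁴ − 65x³ − 12x² + 11x − 27.
Step 5: lead(−9x⁴ − 65x³ − 12x² + 11x − 27) ÷ lead(D) = −9x⁴ ÷ −x = 9x³. Subtract (9x³)·D = −9x⁴ − 63x³. Remainder: −2x³ − 12x² + 11x − 27.
Step 6: lead(−2x³ − 12x² + 11x − 27) ÷ lead(D) = −2x³ ÷ −x = 2x². Subtract (2x²)·D = −2x³ − 14x². Remainder: 2x² + 11x − 27.
Step 7: lead(2x² + 11x − 27) ÷ lead(D) = 2x² ÷ −x = −2x. Subtract (−2x)·D = 2x² + 14x. Remainder: −3x − 27.
Step 8: lead(−3x − 27) ÷ lead(D) = −3x ÷ −x = 3. Subtract (3)·D = −3x − 21. Remainder: −6.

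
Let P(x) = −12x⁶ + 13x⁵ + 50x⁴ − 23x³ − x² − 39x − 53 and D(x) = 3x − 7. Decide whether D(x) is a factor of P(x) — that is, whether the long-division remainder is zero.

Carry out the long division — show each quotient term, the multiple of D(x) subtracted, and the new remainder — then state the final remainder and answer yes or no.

R(x) = 3, so D(x) is not a factor of P(x). no

Step 1: lead(−12x⁶ + 13x⁵ + 50x⁴ − 23x³ − x² − 39x − 53) ÷ lead(D) = −12x⁶ ÷ 3x = −4x⁵. Subtract (−4x⁵)·D = −12x⁶ + 28x⁵. Remainder: −15x⁵ + 50x⁴ − 23x³ − x² − 39x − 53.
Step 2: lead(−15x⁵ + 50x⁴ − 23x³ − x² − 39x − 53) ÷ lead(D) = −15x⁵ ÷ 3x = −5x⁴. Subtract (−5x⁴)·D = −15x⁵ + 35x⁴. Remainder: 15x⁴ − 23x³ − x² − 39x − 53.
Step 3: lead(15x⁴ − 23x³ − x² − 39x − 53) ÷ lead(D) = 15x⁴ ÷ 3x = 5x³. Subtract (5x³)·D = 15x⁴ − 35x³. Remainder: 12x³ − x² − 39x − 53.
Step 4: lead(12x³ − x² − 39x − 53) ÷ lead(D) = 12x³ ÷ 3x = 4x². Subtract (4x²)·D = 12x³ − 28x². Remainder: 27x² − 39x − 53.
Step 5: lead(27x² − 39x − 53) ÷ lead(D) = 27x² ÷ 3x = 9x. Subtract (9x)·D = 27x² − 63x. Remainder: 24x − 53.
Step 6: lead(24x − 53) ÷ lead(D) = 24x ÷ 3x = 8. Subtract (8)·D = 24x − 56. Remainder: 3.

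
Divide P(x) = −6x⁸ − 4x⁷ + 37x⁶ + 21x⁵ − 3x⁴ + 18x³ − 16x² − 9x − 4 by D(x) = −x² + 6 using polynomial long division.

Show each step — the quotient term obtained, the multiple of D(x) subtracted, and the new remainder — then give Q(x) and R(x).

Q(x) = 6x⁶ + 4x⁵ − x⁴ + 3x³ − 3x² − 2; R(x) = −9x + 8

Step 1: lead(−6x⁸ − 4x⁷ + 37x⁶ + 21x⁵ − 3x⁴ + 18x³ − 16x² − 9x − 4) ÷ lead(D) = −6x⁸ ÷ −x² = 6x⁶. Subtract (6x⁶)·D = −6x⁸ + 36x⁶. Remainder: −4x⁷ + x⁶ + 21x⁵ − 3x⁴ + 18x³ − 16x² − 9x − 4.
Step 2: lead(−4x⁷ + x⁶ + 21x⁵ − 3x⁴ + 18x³ − 16x² − 9x − 4) ÷ lead(D) = −4x⁷ ÷ −x² = 4x⁵. Subtract (4x⁵)·D = −4x⁷ + 24x⁵. Remainder: x⁶ − 3x⁵ − 3x⁴ + 18x³ − 16x² − 9x − 4.
Step 3: lead(x⁶ − 3x⁵ − 3x⁴ + 18x³ − 16x² − 9x − 4) ÷ lead(D) = x⁶ ÷ −x² = −x⁴. Subtract (−x⁴)·D = x⁶ − 6x⁴. Remainder: −3x⁵ + 3x⁴ + 18x³ − 16x² − 9x − 4.
Step 4: lead(−3x⁵ + 3x⁴ + 18x³ − 16x² − 9x − 4) ÷ lead(D) = −3x⁵ ÷ −x² = 3x³. Subtract (3x³)·D = −3x⁵ + 18x³. Remainder: 3x⁴ − 16x² − 9x − 4.
Step 5: lead(3x⁴ − 16x² − 9x − 4) ÷ lead(D) = 3x⁴ ÷ −x² = −3x². Subtract (−3x²)·D = 3x⁴ − 18x². Remainder: 2x² − 9x − 4.
Step 6: lead(2x² − 9x − 4) ÷ lead(D) = 2x² ÷ −x² = −2. Subtract (−2)·D = 2x² − 12. Remainder: −9x + 8.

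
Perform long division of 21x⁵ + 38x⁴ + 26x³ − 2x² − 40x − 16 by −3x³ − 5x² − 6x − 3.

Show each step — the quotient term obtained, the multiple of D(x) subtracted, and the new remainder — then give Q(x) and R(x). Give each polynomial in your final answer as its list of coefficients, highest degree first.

Step 1: lead(21x⁵ + 38x⁴ + 26x³ − 2x² − 40x − 16) ÷ lead(D) = 21x⁵ ÷ −3x³ = −7x². Subtract (−7x²)·D = 21x⁵ + 35x⁴ + 42x³ + 21x². Remainder: 3x⁴ − 16x³ − 23x² − 40x − 16.
Step 2: lead(3x⁴ − 16x³ − 23x² − 40x − 16) ÷ lead(D) = 3x⁴ ÷ −3x³ = −x. Subtract (−x)·D = 3x⁴ + 5x³ + 6x² + 3x. Remainder: −21x³ − 29x² − 43x − 16.
Step 3: lead(−21x³ − 29x² − 43x − 16) ÷ lead(D) = −21x³ ÷ −3x³ = 7. Subtract (7)·D = −21x³ − 35x² − 42x − 21. Remainder: 6x² − x + 5.

Q = [-7, -1, 7]; R = [6, -1, 5]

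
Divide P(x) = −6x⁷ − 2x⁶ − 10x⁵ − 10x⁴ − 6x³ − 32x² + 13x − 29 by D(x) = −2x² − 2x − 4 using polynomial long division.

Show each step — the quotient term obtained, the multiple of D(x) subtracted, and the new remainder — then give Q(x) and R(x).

Q(x) = 3x⁵ − 2x⁴ + x³ + 8x² − 7x + 7; R(x) = −x − 1

Step 1: lead(−6x⁷ − 2x⁶ − 10x⁵ − 10x⁴ − 6x³ − 32x² + 13x − 29) ÷ lead(D) = −6x⁷ ÷ −2x² = 3x⁵. Subtract (3x⁵)·D = −6x⁷ − 6x⁶ − 12x⁵. Remainder: 4x⁶ + 2x⁵ − 10x⁴ − 6x³ − 32x² + 13x − 29.
Step 2: lead(4x⁶ + 2x⁵ − 10x⁴ − 6x³ − 32x² + 13x − 29) ÷ lead(D) = 4x⁶ ÷ −2x² = −2x⁴. Subtract (−2x⁴)·D = 4x⁶ + 4x⁵ + 8x⁴. Remainder: −2x⁵ − 18x⁴ − 6x³ − 32x² + 13x − 29.
Step 3: lead(−2x⁵ − 18x⁴ − 6x³ − 32x² + 13x − 29) ÷ lead(D) = −2x⁵ ÷ −2x² = x³. Subtract (x³)·D = −2x⁵ − 2x⁴ − 4x³. Remainder: −16x⁴ − 2x³ − 32x² + 13x − 29.
Step 4: lead(−16x⁴ − 2x³ − 32x² + 13x − 29) ÷ lead(D) = −16x⁴ ÷ −2x² = 8x². Subtract (8x²)·D = −16x⁴ − 16x³ − 32x². Remainder: 14x³ + 13x − 29.
Step 5: lead(14x³ + 13x − 29) ÷ lead(D) = 14x³ ÷ −2x² = −7x. Subtract (−7x)·D = 14x³ + 14x² + 28x. Remainder: −14x² − 15x − 29.
Step 6: lead(−14x² − 15x − 29) ÷ lead(D) = −14x² ÷ −2x² = 7. Subtract (7)·D = −14x² − 14x − 28. Remainder: −x − 1.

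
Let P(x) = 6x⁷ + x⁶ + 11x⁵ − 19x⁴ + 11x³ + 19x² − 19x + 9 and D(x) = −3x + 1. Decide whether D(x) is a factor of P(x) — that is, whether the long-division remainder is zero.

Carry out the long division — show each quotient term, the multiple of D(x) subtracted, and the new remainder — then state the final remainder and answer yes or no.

Step 1: lead(6x⁷ + x⁶ + 11x⁵ − 19x⁴ + 11x³ + 19x² − 19x + 9) ÷ lead(D) = 6x⁷ ÷ −3x = −2x⁶. Subtract (−2x⁶)·D = 6x⁷ − 2x⁶. Remainder: 3x⁶ + 11x⁵ − 19x⁴ + 11x³ + 19x² − 19x + 9.
Step 2: lead(3x⁶ + 11x⁵ − 19x⁴ + 11x³ + 19x² − 19x + 9) ÷ lead(D) = 3x⁶ ÷ −3x = −x⁵. Subtract (−x⁵)·D = 3x⁶ − x⁵. Remainder: 12x⁵ − 19x⁴ + 11x³ + 19x² − 19x + 9.
Step 3: lead(12x⁵ − 19x⁴ + 11x³ + 19x² − 19x + 9) ÷ lead(D) = 12x⁵ ÷ −3x = −4x⁴. Subtract (−4x⁴)·D = 12x⁵ − 4x⁴. Remainder: −15x⁴ + 11x³ + 19x² − 19x + 9.
Step 4: lead(−15x⁴ + 11x³ + 19x² − 19x + 9) ÷ lead(D) = −15x⁴ ÷ −3x = 5x³. Subtract (5x³)·D = −15x⁴ + 5x³. Remainder: 6x³ + 19x² − 19x + 9.
Step 5: lead(6x³ + 19x² − 19x + 9) ÷ lead(D) = 6x³ ÷ −3x = −2x². Subtract (−2x²)·D = 6x³ − 2x². Remainder: 21x² − 19x + 9.
Step 6: lead(21x² − 19x + 9) ÷ lead(D) = 21x² ÷ −3x = −7x. Subtract (−7x)·D = 21x² − 7x. Remainder: −12x + 9.
Step 7: lead(−12x + 9) ÷ lead(D) = −12x ÷ −3x = 4. Subtract (4)·D = −12x + 4. Remainder: 5.

R(x) = 5, so D(x) is not a factor of P(x). no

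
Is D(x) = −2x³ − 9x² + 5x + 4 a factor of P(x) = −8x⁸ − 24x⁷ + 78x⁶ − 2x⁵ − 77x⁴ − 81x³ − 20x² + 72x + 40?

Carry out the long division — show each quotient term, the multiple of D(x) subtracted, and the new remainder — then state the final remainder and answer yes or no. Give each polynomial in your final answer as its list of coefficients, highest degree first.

R = [8], so D(x) is not a factor of P(x). no

Step 1: lead(−8x⁸ − 24x⁷ + 78x⁶ − 2x⁵ − 77x⁴ − 81x³ − 20x² + 72x + 40) ÷ lead(D) = −8x⁸ ÷ −2x³ = 4x⁵. Subtract (4x⁵)·D = −8x⁸ − 36x⁷ + 20x⁶ + 16x⁵. Remainder: 12x⁷ + 58x⁶ − 18x⁵ − 77x⁴ − 81x³ − 20x² + 72x + 40.
Step 2: lead(12x⁷ + 58x⁶ − 18x⁵ − 77x⁴ − 81x³ − 20x² + 72x + 40) ÷ lead(D) = 12x⁷ ÷ −2x³ = −6x⁴. Subtract (−6x⁴)·D = 12x⁷ + 54x⁶ − 30x⁵ − 24x⁴. Remainder: 4x⁶ + 12x⁵ − 53x⁴ − 81x³ − 20x² + 72x + 40.
Step 3: lead(4x⁶ + 12x⁵ − 53x⁴ − 81x³ − 20x² + 72x + 40) ÷ lead(D) = 4x⁶ ÷ −2x³ = −2x³. Subtract (−2x³)·D = 4x⁶ + 18x⁵ − 10x⁴ − 8x³. Remainder: −6x⁵ − 43x⁴ − 73x³ − 20x² + 72x + 40.
Step 4: lead(−6x⁵ − 43x⁴ − 73x³ − 20x² + 72x + 40) ÷ lead(D) = −6x⁵ ÷ −2x³ = 3x². Subtract (3x²)·D = −6x⁵ − 27x⁴ + 15x³ + 12x². Remainder: −16x⁴ − 88x³ − 32x² + 72x + 40.
Step 5: lead(−16x⁴ − 88x³ − 32x² + 72x + 40) ÷ lead(D) = −16x⁴ ÷ −2x³ = 8x. Subtract (8x)·D = −16x⁴ − 72x³ + 40x² + 32x. Remainder: −16x³ − 72x² + 40x + 40.
Step 6: lead(−16x³ − 72x² + 40x + 40) ÷ lead(D) = −16x³ ÷ −2x³ = 8. Subtract (8)·D = −16x³ − 72x² + 40x + 32. Remainder: 8.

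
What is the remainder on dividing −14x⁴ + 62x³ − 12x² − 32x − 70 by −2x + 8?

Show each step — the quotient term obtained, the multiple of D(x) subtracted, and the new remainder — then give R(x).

Step 1: lead(−14x⁴ + 62x³ − 12x² − 32x − 70) ÷ lead(D) = −14x⁴ ÷ −2x = 7x³. Subtract (7x³)·D = −14x⁴ + 56x³. Remainder: 6x³ − 12x² − 32x − 70.
Step 2: lead(6x³ − 12x² − 32x − 70) ÷ lead(D) = 6x³ ÷ −2x = −3x². Subtract (−3x²)·D = 6x³ − 24x². Remainder: 12x² − 32x − 70.
Step 3: lead(12x² − 32x − 70) ÷ lead(D) = 12x² ÷ −2x = −6x. Subtract (−6x)·D = 12x² − 48x. Remainder: 16x − 70.
Step 4: lead(16x − 70) ÷ lead(D) = 16x ÷ −2x = −8. Subtract (−8)·D = 16x − 64. Remainder: −6.

R(x) = −6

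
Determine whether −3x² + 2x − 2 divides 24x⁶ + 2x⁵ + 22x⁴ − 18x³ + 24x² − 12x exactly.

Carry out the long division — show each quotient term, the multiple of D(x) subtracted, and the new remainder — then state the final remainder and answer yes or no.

Step 1: lead(24x⁶ + 2x⁵ + 22x⁴ − 18x³ + 24x² − 12x) ÷ lead(D) = 24x⁶ ÷ −3x² = −8x⁴. Subtract (−8x⁴)·D = 24x⁶ − 16x⁵ + 16x⁴. Remainder: 18x⁵ + 6x⁴ − 18x³ + 24x² − 12x.
Step 2: lead(18x⁵ + 6x⁴ − 18x³ + 24x² − 12x) ÷ lead(D) = 18x⁵ ÷ −3x² = −6x³. Subtract (−6x³)·D = 18x⁵ − 12x⁴ + 12x³. Remainder: 18x⁴ − 30x³ + 24x² − 12x.
Step 3: lead(18x⁴ − 30x³ + 24x² − 12x) ÷ lead(D) = 18x⁴ ÷ −3x² = −6x². Subtract (−6x²)·D = 18x⁴ − 12x³ + 12x². Remainder: −18x³ + 12x² − 12x.
Step 4: lead(−18x³ + 12x² − 12x) ÷ lead(D) = −18x³ ÷ −3x² = 6x. Subtract (6x)·D = −18x³ + 12x² − 12x. Remainder: 0.

R(x) = 0, so D(x) is a factor of P(x). yes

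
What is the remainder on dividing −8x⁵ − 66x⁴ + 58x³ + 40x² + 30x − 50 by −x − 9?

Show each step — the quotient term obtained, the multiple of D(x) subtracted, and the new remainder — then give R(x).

R(x) = 4

Step 1: lead(−8x⁵ − 66x⁴ + 58x³ + 40x² + 30x − 50) ÷ lead(D) = −8x⁵ ÷ −x = 8x⁴. Subtract (8x⁴)·D = −8x⁵ − 72x⁴. Remainder: 6x⁴ + 58x³ + 40x² + 30x − 50.
Step 2: lead(6x⁴ + 58x³ + 40x² + 30x − 50) ÷ lead(D) = 6x⁴ ÷ −x = −6x³. Subtract (−6x³)·D = 6x⁴ + 54x³. Remainder: 4x³ + 40x² + 30x − 50.
Step 3: lead(4x³ + 40x² + 30x − 50) ÷ lead(D) = 4x³ ÷ −x = −4x². Subtract (−4x²)·D = 4x³ + 36x². Remainder: 4x² + 30x − 50.
Step 4: lead(4x² + 30x − 50) ÷ lead(D) = 4x² ÷ −x = −4x. Subtract (−4x)·D = 4x² + 36x. Remainder: −6x − 50.
Step 5: lead(−6x − 50) ÷ lead(D) = −6x ÷ −x = 6. Subtract (6)·D = −6x − 54. Remainder: 4.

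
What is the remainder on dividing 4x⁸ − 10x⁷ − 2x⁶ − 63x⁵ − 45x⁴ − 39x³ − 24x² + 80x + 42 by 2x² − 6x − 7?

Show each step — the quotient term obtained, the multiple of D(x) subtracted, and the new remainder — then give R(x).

R(x) = 9x

Step 1: lead(4x⁸ − 10x⁷ − 2x⁶ − 63x⁵ − 45x⁴ − 39x³ − 24x² + 80x + 42) ÷ lead(D) = 4x⁸ ÷ 2x² = 2x⁶. Subtract (2x⁶)·D = 4x⁸ − 12x⁷ − 14x⁶. Remainder: 2x⁷ + 12x⁶ − 63x⁵ − 45x⁴ − 39x³ − 24x² + 80x + 42.
Step 2: lead(2x⁷ + 12x⁶ − 63x⁵ − 45x⁴ − 39x³ − 24x² + 80x + 42) ÷ lead(D) = 2x⁷ ÷ 2x² = x⁵. Subtract (x⁵)·D = 2x⁷ − 6x⁶ − 7x⁵. Remainder: 18x⁶ − 56x⁵ − 45x⁴ − 39x³ − 24x² + 80x + 42.
Step 3: lead(18x⁶ − 56x⁵ − 45x⁴ − 39x³ − 24x² + 80x + 42) ÷ lead(D) = 18x⁶ ÷ 2x² = 9x⁴. Subtract (9x⁴)·D = 18x⁶ − 54x⁵ − 63x⁴. Remainder: −2x⁵ + 18x⁴ − 39x³ − 24x² + 80x + 42.
Step 4: lead(−2x⁵ + 18x⁴ − 39x³ − 24x² + 80x + 42) ÷ lead(D) = −2x⁵ ÷ 2x² = −x³. Subtract (−x³)·D = −2x⁵ + 6x⁴ + 7x³. Remainder: 12x⁴ − 46x³ − 24x² + 80x + 42.
Step 5: lead(12x⁴ − 46x³ − 24x² + 80x + 42) ÷ lead(D) = 12x⁴ ÷ 2x² = 6x². Subtract (6x²)·D = 12x⁴ − 36x³ − 42x². Remainder: −10x³ + 18x² + 80x + 42.
Step 6: lead(−10x³ + 18x² + 80x + 42) ÷ lead(D) = −10x³ ÷ 2x² = −5x. Subtract (−5x)·D = −10x³ + 30x² + 35x. Remainder: −12x² + 45x + 42.
Step 7: lead(−12x² + 45x + 42) ÷ lead(D) = −12x² ÷ 2x² = −6. Subtract (−6)·D = −12x² + 36x + 42. Remainder: 9x.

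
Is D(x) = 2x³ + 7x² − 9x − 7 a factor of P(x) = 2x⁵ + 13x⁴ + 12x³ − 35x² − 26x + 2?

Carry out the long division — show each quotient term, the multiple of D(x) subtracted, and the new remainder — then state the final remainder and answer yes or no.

Step 1: lead(2x⁵ + 13x⁴ + 12x³ − 35x² − 26x + 2) ÷ lead(D) = 2x⁵ ÷ 2x³ = x². Subtract (x²)·D = 2x⁵ + 7x⁴ − 9x³ − 7x². Remainder: 6x⁴ + 21x³ − 28x² − 26x + 2.
Step 2: lead(6x⁴ + 21x³ − 28x² − 26x + 2) ÷ lead(D) = 6x⁴ ÷ 2x³ = 3x. Subtract (3x)·D = 6x⁴ + 21x³ − 27x² − 21x. Remainder: −x² − 5x + 2.

R(x) = −x² − 5x + 2, so D(x) is not a factor of P(x). no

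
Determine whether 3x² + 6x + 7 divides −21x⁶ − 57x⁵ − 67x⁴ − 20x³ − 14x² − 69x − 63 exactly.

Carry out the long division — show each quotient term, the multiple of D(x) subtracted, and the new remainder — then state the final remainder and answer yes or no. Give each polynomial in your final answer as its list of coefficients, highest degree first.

Step 1: lead(−21x⁶ − 57x⁵ − 67x⁴ − 20x³ − 14x² − 69x − 63) ÷ lead(D) = −21x⁶ ÷ 3x² = −7x⁴. Subtract (−7x⁴)·D = −21x⁶ − 42x⁵ − 49x⁴. Remainder: −15x⁵ − 18x⁴ − 20x³ − 14x² − 69x − 63.
Step 2: lead(−15x⁵ − 18x⁴ − 20x³ − 14x² − 69x − 63) ÷ lead(D) = −15x⁵ ÷ 3x² = −5x³. Subtract (−5x³)·D = −15x⁵ − 30x⁴ − 35x³. Remainder: 12x⁴ + 15x³ − 14x² − 69x − 63.
Step 3: lead(12x⁴ + 15x³ − 14x² − 69x − 63) ÷ lead(D) = 12x⁴ ÷ 3x² = 4x². Subtract (4x²)·D = 12x⁴ + 24x³ + 28x². Remainder: −9x³ − 42x² − 69x − 63.
Step 4: lead(−9x³ − 42x² − 69x − 63) ÷ lead(D) = −9x³ ÷ 3x² = −3x. Subtract (−3x)·D = −9x³ − 18x² − 21x. Remainder: −24x² − 48x − 63.
Step 5: lead(−24x² − 48x − 63) ÷ lead(D) = −24x² ÷ 3x² = −8. Subtract (−8)·D = −24x² − 48x − 56. Remainder: −7.

R = [-7], so D(x) is not a factor of P(x). no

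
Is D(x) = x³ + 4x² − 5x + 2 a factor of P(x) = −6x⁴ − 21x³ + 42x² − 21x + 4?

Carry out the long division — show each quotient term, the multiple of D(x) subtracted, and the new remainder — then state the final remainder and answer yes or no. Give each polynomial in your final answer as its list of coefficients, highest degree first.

Step 1: lead(−6x⁴ − 21x³ + 42x² − 21x + 4) ÷ lead(D) = −6x⁴ ÷ x³ = −6x. Subtract (−6x)·D = −6x⁴ − 24x³ + 30x² − 12x. Remainder: 3x³ + 12x² − 9x + 4.
Step 2: lead(3x³ + 12x² − 9x + 4) ÷ lead(D) = 3x³ ÷ x³ = 3. Subtract (3)·D = 3x³ + 12x² − 15x + 6. Remainder: 6x − 2.

R = [6, -2], so D(x) is not a factor of P(x). no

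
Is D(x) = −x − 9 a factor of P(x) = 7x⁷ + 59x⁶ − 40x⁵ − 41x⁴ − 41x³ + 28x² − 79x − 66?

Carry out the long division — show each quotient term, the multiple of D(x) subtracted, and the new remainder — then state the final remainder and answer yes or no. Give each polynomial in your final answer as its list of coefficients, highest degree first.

R = [-3], so D(x) is not a factor of P(x). no

Step 1: lead(7x⁷ + 59x⁶ − 40x⁵ − 41x⁴ − 41x³ + 28x² − 79x − 66) ÷ lead(D) = 7x⁷ ÷ −x = −7x⁶. Subtract (−7x⁶)·D = 7x⁷ + 63x⁶. Remainder: −4x⁶ − 40x⁵ − 41x⁴ − 41x³ + 28x² − 79x − 66.
Step 2: lead(−4x⁶ − 40x⁵ − 41x⁴ − 41x³ + 28x² − 79x − 66) ÷ lead(D) = −4x⁶ ÷ −x = 4x⁵. Subtract (4x⁵)·D = −4x⁶ − 36x⁵. Remainder: −4x⁵ − 41x⁴ − 41x³ + 28x² − 79x − 66.
Step 3: lead(−4x⁵ − 41x⁴ − 41x³ + 28x² − 79x − 66) ÷ lead(D) = −4x⁵ ÷ −x = 4x⁴. Subtract (4x⁴)·D = −4x⁵ − 36x⁴. Remainder: −5x⁴ − 41x³ + 28x² − 79x − 66.
Step 4: lead(−5x⁴ − 41x³ + 28x² − 79x − 66) ÷ lead(D) = −5x⁴ ÷ −x = 5x³. Subtract (5x³)·D = −5x⁴ − 45x³. Remainder: 4x³ + 28x² − 79x − 66.
Step 5: lead(4x³ + 28x² − 79x − 66) ÷ lead(D) = 4x³ ÷ −x = −4x². Subtract (−4x²)·D = 4x³ + 36x². Remainder: −8x² − 79x − 66.
Step 6: lead(−8x² − 79x − 66) ÷ lead(D) = −8x² ÷ −x = 8x. Subtract (8x)·D = −8x² − 72x. Remainder: −7x − 66.
Step 7: lead(−7x − 66) ÷ lead(D) = −7x ÷ −x = 7. Subtract (7)·D = −7x − 63. Remainder: −3.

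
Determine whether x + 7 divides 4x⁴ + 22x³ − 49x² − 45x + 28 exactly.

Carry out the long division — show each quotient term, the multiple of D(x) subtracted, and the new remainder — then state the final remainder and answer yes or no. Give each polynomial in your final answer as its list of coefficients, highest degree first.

Step 1: lead(4x⁴ + 22x³ − 49x² − 45x + 28) ÷ lead(D) = 4x⁴ ÷ x = 4x³. Subtract (4x³)·D = 4x⁴ + 28x³. Remainder: −6x³ − 49x² − 45x + 28.
Step 2: lead(−6x³ − 49x² − 45x + 28) ÷ lead(D) = −6x³ ÷ x = −6x². Subtract (−6x²)·D = −6x³ − 42x². Remainder: −7x² − 45x + 28.
Step 3: lead(−7x² − 45x + 28) ÷ lead(D) = −7x² ÷ x = −7x. Subtract (−7x)·D = −7x² − 49x. Remainder: 4x + 28.
Step 4: lead(4x + 28) ÷ lead(D) = 4x ÷ x = 4. Subtract (4)·D = 4x + 28. Remainder: 0.

R = [0], so D(x) is a factor of P(x). yes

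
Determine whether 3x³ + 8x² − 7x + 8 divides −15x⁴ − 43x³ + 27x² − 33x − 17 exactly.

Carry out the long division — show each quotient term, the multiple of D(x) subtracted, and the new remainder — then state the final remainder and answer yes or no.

R(x) = −9, so D(x) is not a factor of P(x). no

Step 1: lead(−15x⁴ − 43x³ + 27x² − 33x − 17) ÷ lead(D) = −15x⁴ ÷ 3x³ = −5x. Subtract (−5x)·D = −15x⁴ − 40x³ + 35x² − 40x. Remainder: −3x³ − 8x² + 7x − 17.
Step 2: lead(−3x³ − 8x² + 7x − 17) ÷ lead(D) = −3x³ ÷ 3x³ = −1. Subtract (−1)·D = −3x³ − 8x² + 7x − 8. Remainder: −9.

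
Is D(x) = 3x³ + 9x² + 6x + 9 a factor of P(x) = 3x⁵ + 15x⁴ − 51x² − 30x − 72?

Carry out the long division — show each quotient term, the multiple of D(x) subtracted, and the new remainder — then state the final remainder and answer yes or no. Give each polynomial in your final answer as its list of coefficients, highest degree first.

R = [0], so D(x) is a factor of P(x). yes

Step 1: lead(3x⁵ + 15x⁴ − 51x² − 30x − 72) ÷ lead(D) = 3x⁵ ÷ 3x³ = x². Subtract (x²)·D = 3x⁵ + 9x⁴ + 6x³ + 9x². Remainder: 6x⁴ − 6x³ − 60x² − 30x − 72.
Step 2: lead(6x⁴ − 6x³ − 60x² − 30x − 72) ÷ lead(D) = 6x⁴ ÷ 3x³ = 2x. Subtract (2x)·D = 6x⁴ + 18x³ + 12x² + 18x. Remainder: −24x³ − 72x² − 48x − 72.
Step 3: lead(−24x³ − 72x² − 48x − 72) ÷ lead(D) = −24x³ ÷ 3x³ = −8. Subtract (−8)·D = −24x³ − 72x² − 48x − 72. Remainder: 0.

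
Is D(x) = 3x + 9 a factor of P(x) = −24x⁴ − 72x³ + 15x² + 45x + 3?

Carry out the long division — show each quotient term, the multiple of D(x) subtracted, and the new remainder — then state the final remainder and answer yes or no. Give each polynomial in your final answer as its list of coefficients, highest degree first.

R = [3], so D(x) is not a factor of P(x). no

Step 1: lead(−24x⁴ − 72x³ + 15x² + 45x + 3) ÷ lead(D) = −24x⁴ ÷ 3x = −8x³. Subtract (−8x³)·D = −24x⁴ − 72x³. Remainder: 15x² + 45x + 3.
Step 2: lead(15x² + 45x + 3) ÷ lead(D) = 15x² ÷ 3x = 5x. Subtract (5x)·D = 15x² + 45x. Remainder: 3.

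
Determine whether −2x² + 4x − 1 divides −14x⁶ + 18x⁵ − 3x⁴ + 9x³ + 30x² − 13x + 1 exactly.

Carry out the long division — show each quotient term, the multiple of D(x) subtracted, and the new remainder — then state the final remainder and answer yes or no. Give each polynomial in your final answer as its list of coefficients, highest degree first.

R = [0], so D(x) is a factor of P(x). yes

Step 1: lead(−14x⁶ + 18x⁵ − 3x⁴ + 9x³ + 30x² − 13x + 1) ÷ lead(D) = −14x⁶ ÷ −2x² = 7x⁴. Subtract (7x⁴)·D = −14x⁶ + 28x⁵ − 7x⁴. Remainder: −10x⁵ + 4x⁴ + 9x³ + 30x² − 13x + 1.
Step 2: lead(−10x⁵ + 4x⁴ + 9x³ + 30x² − 13x + 1) ÷ lead(D) = −10x⁵ ÷ −2x² = 5x³. Subtract (5x³)·D = −10x⁵ + 20x⁴ − 5x³. Remainder: −16x⁴ + 14x³ + 30x² − 13x + 1.
Step 3: lead(−16x⁴ + 14x³ + 30x² − 13x + 1) ÷ lead(D) = −16x⁴ ÷ −2x² = 8x². Subtract (8x²)·D = −16x⁴ + 32x³ − 8x². Remainder: −18x³ + 38x² − 13x + 1.
Step 4: lead(−18x³ + 38x² − 13x + 1) ÷ lead(D) = −18x³ ÷ −2x² = 9x. Subtract (9x)·D = −18x³ + 36x² − 9x. Remainder: 2x² − 4x + 1.
Step 5: lead(2x² − 4x + 1) ÷ lead(D) = 2x² ÷ −2x² = −1. Subtract (−1)·D = 2x² − 4x + 1. Remainder: 0.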